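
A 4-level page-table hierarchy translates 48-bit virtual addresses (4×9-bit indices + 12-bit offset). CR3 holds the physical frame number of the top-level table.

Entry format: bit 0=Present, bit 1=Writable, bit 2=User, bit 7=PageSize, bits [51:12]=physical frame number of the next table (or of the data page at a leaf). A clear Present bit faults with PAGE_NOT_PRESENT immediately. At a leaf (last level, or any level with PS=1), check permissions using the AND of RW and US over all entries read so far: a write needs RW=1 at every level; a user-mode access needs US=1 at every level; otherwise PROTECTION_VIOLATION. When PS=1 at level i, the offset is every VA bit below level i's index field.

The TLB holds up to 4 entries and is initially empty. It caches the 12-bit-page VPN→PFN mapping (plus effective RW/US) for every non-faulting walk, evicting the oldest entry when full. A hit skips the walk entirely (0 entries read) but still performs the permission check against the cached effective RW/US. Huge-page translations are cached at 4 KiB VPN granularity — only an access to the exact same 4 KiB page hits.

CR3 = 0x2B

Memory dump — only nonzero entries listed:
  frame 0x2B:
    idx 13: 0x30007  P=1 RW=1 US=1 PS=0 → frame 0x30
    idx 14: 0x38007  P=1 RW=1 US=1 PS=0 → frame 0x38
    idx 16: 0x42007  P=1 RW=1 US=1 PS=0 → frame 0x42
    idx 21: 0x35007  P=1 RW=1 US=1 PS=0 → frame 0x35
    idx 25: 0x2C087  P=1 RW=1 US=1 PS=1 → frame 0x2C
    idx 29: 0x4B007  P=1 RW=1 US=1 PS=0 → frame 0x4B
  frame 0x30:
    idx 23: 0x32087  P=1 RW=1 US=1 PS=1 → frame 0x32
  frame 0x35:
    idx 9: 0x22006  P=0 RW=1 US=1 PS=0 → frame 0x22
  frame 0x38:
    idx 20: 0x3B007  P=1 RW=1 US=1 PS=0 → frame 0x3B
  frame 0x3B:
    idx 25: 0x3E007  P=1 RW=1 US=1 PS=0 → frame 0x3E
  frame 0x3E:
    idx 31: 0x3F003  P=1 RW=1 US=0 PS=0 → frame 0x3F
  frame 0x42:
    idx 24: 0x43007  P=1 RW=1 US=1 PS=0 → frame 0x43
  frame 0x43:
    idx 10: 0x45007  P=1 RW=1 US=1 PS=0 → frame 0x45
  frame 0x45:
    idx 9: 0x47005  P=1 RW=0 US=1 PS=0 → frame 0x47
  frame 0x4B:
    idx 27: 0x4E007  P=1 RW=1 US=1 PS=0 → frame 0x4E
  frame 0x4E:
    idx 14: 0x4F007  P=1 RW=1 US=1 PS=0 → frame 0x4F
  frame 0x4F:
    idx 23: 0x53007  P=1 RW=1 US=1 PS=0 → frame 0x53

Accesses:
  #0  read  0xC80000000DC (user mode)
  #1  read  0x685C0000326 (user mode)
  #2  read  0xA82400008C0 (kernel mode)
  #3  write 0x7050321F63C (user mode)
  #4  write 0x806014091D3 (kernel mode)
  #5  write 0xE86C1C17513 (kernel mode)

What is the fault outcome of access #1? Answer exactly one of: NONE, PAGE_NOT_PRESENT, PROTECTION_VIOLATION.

Per-access translation:
#0 VA=0xC80000000DC (r,user):
  L0 @0x2B[25] → 0x2C087  P=1,RW=1,US=1,PS=1
  ⇒ phys 0x2C0DC (huge @L0)  [1 reads]
#1 VA=0x685C0000326 (r,user):
  L0 @0x2B[13] → 0x30007  P=1,RW=1,US=1,PS=0
  L1 @0x30[23] → 0x32087  P=1,RW=1,US=1,PS=1
  ⇒ phys 0x32326 (huge @L1)  [2 reads]
#2 VA=0xA82400008C0 (r,kernel):
  L0 @0x2B[21] → 0x35007  P=1,RW=1,US=1,PS=0
  L1 @0x35[9] → 0x22006  P=0,RW=1,US=1,PS=0
  ⇒ fault: PAGE_NOT_PRESENT  — 2 lookups
#3 VA=0x7050321F63C (w,user):
  L0 @0x2B[14] → 0x38007  P=1,RW=1,US=1,PS=0
  L1 @0x38[20] → 0x3B007  P=1,RW=1,US=1,PS=0
  L2 @0x3B[25] → 0x3E007  P=1,RW=1,US=1,PS=0
  L3 @0x3E[31] → 0x3F003  P=1,RW=1,US=0,PS=0
  ⇒ fault: PROTECTION_VIOLATION  — 4 lookups
#4 VA=0x806014091D3 (w,kernel):
  L0 @0x2B[16] → 0x42007  P=1,RW=1,US=1,PS=0
  L1 @0x42[24] → 0x43007  P=1,RW=1,US=1,PS=0
  L2 @0x43[10] → 0x45007  P=1,RW=1,US=1,PS=0
  L3 @0x45[9] → 0x47005  P=1,RW=0,US=1,PS=0
  ⇒ fault: PROTECTION_VIOLATION  — 4 lookups
#5 VA=0xE86C1C17513 (w,kernel):
  L0 @0x2B[29] → 0x4B007  P=1,RW=1,US=1,PS=0
  L1 @0x4B[27] → 0x4E007  P=1,RW=1,US=1,PS=0
  L2 @0x4E[14] → 0x4F007  P=1,RW=1,US=1,PS=0
  L3 @0x4F[23] → 0x53007  P=1,RW=1,US=1,PS=0
  ⇒ phys 0x53513  [4 reads]

Access #1 fault: NONE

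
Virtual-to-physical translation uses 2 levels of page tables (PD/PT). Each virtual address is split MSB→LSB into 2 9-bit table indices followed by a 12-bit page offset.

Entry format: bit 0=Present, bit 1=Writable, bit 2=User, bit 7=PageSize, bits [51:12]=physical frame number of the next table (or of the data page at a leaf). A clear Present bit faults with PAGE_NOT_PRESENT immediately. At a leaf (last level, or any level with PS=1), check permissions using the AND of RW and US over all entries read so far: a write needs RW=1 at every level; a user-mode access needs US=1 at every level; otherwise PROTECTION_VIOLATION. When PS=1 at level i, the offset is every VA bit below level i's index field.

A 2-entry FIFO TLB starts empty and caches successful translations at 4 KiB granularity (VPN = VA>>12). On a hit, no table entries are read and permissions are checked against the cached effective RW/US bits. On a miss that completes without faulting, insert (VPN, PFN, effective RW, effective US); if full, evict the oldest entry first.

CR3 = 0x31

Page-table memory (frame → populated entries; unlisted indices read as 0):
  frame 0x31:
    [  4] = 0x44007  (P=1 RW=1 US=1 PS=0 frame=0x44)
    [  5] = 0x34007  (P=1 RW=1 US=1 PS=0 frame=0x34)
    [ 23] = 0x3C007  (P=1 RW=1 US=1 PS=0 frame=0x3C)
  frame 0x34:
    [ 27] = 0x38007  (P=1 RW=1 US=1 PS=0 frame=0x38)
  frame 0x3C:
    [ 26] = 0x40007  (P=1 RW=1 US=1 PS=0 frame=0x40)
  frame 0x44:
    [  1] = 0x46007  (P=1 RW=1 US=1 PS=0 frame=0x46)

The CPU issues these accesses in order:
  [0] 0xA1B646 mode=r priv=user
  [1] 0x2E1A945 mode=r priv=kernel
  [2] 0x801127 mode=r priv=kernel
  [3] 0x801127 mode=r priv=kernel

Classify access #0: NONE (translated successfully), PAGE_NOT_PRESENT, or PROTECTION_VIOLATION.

Per-access translation:
#0 VA=0xA1B646 (r,user):
  lvl0: tbl 0x31, slot 5 ⇒ 0x34007 (P1/RW1/US1/PS0)
  lvl1: tbl 0x34, slot 27 ⇒ 0x38007 (P1/RW1/US1/PS0)
  ⇒ phys 0x38646  [2 reads]
#1 VA=0x2E1A945 (r,kernel):
  lvl0: tbl 0x31, slot 23 ⇒ 0x3C007 (P1/RW1/US1/PS0)
  lvl1: tbl 0x3C, slot 26 ⇒ 0x40007 (P1/RW1/US1/PS0)
  ⇒ phys 0x40945  [2 reads]
#2 VA=0x801127 (r,kernel):
  lvl0: tbl 0x31, slot 4 ⇒ 0x44007 (P1/RW1/US1/PS0)
  lvl1: tbl 0x44, slot 1 ⇒ 0x46007 (P1/RW1/US1/PS0)
  ⇒ phys 0x46127  [2 reads]
#3 VA=0x801127 (r,kernel):
  TLB hit vpn=0x801 → PA=0x46127

Access #0 fault: NONE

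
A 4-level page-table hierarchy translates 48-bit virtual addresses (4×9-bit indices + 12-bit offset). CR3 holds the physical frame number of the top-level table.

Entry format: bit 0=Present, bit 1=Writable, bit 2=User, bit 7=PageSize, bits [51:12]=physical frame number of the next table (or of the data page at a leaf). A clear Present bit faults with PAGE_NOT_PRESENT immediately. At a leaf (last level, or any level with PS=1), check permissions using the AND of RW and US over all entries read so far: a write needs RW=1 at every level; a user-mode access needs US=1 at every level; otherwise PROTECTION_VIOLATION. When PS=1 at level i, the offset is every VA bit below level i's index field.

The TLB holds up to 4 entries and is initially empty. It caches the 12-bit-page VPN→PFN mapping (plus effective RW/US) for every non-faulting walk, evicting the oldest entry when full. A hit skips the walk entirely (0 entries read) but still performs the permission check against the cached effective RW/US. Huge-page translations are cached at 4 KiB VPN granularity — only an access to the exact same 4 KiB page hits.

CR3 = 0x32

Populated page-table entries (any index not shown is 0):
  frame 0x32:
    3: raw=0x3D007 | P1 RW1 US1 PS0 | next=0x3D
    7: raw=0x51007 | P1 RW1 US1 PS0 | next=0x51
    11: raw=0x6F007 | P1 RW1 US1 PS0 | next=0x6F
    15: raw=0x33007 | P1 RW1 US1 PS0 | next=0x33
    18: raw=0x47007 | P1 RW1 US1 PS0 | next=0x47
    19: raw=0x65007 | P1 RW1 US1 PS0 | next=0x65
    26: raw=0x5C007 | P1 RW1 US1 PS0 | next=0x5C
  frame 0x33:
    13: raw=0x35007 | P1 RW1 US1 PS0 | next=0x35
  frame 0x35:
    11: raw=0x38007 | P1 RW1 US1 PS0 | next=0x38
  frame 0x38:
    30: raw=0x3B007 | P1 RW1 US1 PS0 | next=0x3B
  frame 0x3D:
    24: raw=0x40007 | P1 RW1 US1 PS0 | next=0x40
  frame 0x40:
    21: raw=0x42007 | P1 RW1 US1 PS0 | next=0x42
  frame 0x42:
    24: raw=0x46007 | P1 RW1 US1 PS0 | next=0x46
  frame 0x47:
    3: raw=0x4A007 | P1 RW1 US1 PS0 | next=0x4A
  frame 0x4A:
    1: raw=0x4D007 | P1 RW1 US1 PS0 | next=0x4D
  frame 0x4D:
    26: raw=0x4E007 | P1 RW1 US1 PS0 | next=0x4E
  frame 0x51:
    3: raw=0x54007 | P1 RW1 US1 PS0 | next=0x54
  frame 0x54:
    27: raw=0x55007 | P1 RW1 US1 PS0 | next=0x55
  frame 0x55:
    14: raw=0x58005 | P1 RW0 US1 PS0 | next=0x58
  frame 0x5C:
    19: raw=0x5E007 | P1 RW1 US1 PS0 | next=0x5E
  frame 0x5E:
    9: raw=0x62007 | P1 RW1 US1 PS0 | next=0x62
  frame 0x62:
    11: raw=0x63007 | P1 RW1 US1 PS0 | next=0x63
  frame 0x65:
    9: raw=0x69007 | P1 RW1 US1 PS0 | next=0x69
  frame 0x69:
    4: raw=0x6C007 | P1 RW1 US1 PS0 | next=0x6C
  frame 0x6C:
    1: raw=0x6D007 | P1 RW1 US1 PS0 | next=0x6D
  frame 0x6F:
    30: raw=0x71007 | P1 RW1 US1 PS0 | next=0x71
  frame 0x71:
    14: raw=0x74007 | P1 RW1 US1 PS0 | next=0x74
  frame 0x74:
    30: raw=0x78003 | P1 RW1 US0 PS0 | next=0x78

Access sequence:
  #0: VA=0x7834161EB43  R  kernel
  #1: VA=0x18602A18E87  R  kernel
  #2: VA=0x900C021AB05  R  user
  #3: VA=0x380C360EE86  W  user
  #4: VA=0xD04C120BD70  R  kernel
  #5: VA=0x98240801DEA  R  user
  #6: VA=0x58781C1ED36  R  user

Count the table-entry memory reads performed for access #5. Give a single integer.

Walk each access:
#0 VA=0x7834161EB43 (r,kernel):
  [0] read 0x32 idx=15: raw=0x33007 flags P=1 W=1 U=1 S=0
  [1] read 0x33 idx=13: raw=0x35007 flags P=1 W=1 U=1 S=0
  [2] read 0x35 idx=11: raw=0x38007 flags P=1 W=1 U=1 S=0
  [3] read 0x38 idx=30: raw=0x3B007 flags P=1 W=1 U=1 S=0
  ✓ 0x3BB43  — 4 lookups
#1 VA=0x18602A18E87 (r,kernel):
  [0] read 0x32 idx=3: raw=0x3D007 flags P=1 W=1 U=1 S=0
  [1] read 0x3D idx=24: raw=0x40007 flags P=1 W=1 U=1 S=0
  [2] read 0x40 idx=21: raw=0x42007 flags P=1 W=1 U=1 S=0
  [3] read 0x42 idx=24: raw=0x46007 flags P=1 W=1 U=1 S=0
  ✓ 0x46E87  — 4 lookups
#2 VA=0x900C021AB05 (r,user):
  [0] read 0x32 idx=18: raw=0x47007 flags P=1 W=1 U=1 S=0
  [1] read 0x47 idx=3: raw=0x4A007 flags P=1 W=1 U=1 S=0
  [2] read 0x4A idx=1: raw=0x4D007 flags P=1 W=1 U=1 S=0
  [3] read 0x4D idx=26: raw=0x4E007 flags P=1 W=1 U=1 S=0
  ✓ 0x4EB05  — 4 lookups
#3 VA=0x380C360EE86 (w,user):
  [0] read 0x32 idx=7: raw=0x51007 flags P=1 W=1 U=1 S=0
  [1] read 0x51 idx=3: raw=0x54007 flags P=1 W=1 U=1 S=0
  [2] read 0x54 idx=27: raw=0x55007 flags P=1 W=1 U=1 S=0
  [3] read 0x55 idx=14: raw=0x58005 flags P=1 W=0 U=1 S=0
  → PROTECTION_VIOLATION  (4 entries read)
#4 VA=0xD04C120BD70 (r,kernel):
  [0] read 0x32 idx=26: raw=0x5C007 flags P=1 W=1 U=1 S=0
  [1] read 0x5C idx=19: raw=0x5E007 flags P=1 W=1 U=1 S=0
  [2] read 0x5E idx=9: raw=0x62007 flags P=1 W=1 U=1 S=0
  [3] read 0x62 idx=11: raw=0x63007 flags P=1 W=1 U=1 S=0
  ✓ 0x63D70  — 4 lookups
#5 VA=0x98240801DEA (r,user):
  [0] read 0x32 idx=19: raw=0x65007 flags P=1 W=1 U=1 S=0
  [1] read 0x65 idx=9: raw=0x69007 flags P=1 W=1 U=1 S=0
  [2] read 0x69 idx=4: raw=0x6C007 flags P=1 W=1 U=1 S=0
  [3] read 0x6C idx=1: raw=0x6D007 flags P=1 W=1 U=1 S=0
  ✓ 0x6DDEA  — 4 lookups
#6 VA=0x58781C1ED36 (r,user):
  [0] read 0x32 idx=11: raw=0x6F007 flags P=1 W=1 U=1 S=0
  [1] read 0x6F idx=30: raw=0x71007 flags P=1 W=1 U=1 S=0
  [2] read 0x71 idx=14: raw=0x74007 flags P=1 W=1 U=1 S=0
  [3] read 0x74 idx=30: raw=0x78003 flags P=1 W=1 U=0 S=0
  → PROTECTION_VIOLATION  (4 entries read)

Entries read for #5: 4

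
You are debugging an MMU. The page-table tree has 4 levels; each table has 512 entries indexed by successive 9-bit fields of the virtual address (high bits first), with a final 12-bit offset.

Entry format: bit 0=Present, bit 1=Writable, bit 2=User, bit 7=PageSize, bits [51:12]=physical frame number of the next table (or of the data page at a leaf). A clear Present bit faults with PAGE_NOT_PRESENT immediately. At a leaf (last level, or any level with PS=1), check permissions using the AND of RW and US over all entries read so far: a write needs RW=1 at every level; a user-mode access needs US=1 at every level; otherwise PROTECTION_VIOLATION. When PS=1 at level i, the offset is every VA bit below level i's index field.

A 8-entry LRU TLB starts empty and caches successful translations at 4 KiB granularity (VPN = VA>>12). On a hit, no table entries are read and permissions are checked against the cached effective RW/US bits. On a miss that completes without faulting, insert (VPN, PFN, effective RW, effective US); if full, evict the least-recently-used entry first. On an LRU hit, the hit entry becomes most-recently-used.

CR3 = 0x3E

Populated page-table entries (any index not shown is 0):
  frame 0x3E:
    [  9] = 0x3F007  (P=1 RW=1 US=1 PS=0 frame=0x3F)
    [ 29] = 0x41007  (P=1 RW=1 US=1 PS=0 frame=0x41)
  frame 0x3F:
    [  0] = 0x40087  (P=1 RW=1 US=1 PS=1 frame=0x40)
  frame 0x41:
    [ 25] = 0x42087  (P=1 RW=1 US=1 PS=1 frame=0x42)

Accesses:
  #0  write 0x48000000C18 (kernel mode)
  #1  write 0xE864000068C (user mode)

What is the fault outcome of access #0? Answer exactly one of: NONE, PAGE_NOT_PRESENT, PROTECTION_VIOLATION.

Walk each access:
#0 VA=0x48000000C18 (w,kernel):
  L0: frame=0x3E idx=9 entry=0x3F007 [P=1 RW=1 US=1 PS=0]
  L1: frame=0x3F idx=0 entry=0x40087 [P=1 RW=1 US=1 PS=1]
  ✓ 0x40C18 (huge @L1)  — 2 lookups
#1 VA=0xE864000068C (w,user):
  L0: frame=0x3E idx=29 entry=0x41007 [P=1 RW=1 US=1 PS=0]
  L1: frame=0x41 idx=25 entry=0x42087 [P=1 RW=1 US=1 PS=1]
  ✓ 0x4268C (huge @L1)  — 2 lookups

Access #0 fault: NONE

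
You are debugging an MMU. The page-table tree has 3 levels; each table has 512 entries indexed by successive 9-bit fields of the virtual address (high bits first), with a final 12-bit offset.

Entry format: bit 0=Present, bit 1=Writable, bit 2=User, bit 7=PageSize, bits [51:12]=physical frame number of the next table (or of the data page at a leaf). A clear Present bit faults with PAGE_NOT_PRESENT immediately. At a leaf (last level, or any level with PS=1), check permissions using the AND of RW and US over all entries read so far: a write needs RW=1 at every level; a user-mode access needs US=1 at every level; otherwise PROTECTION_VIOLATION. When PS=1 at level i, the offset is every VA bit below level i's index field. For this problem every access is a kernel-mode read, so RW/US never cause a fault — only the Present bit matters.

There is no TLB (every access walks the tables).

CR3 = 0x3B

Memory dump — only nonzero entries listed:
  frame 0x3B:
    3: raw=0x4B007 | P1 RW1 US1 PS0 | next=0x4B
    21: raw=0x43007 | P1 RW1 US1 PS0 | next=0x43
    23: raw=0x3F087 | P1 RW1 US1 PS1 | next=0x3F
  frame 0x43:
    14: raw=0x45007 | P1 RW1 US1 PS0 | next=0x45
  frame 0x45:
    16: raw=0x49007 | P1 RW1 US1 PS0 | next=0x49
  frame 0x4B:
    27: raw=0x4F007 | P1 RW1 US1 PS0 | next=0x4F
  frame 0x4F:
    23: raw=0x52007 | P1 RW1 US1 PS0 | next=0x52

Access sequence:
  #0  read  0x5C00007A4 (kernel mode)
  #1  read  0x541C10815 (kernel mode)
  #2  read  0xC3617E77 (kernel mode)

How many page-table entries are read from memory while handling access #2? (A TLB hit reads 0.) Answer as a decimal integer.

Per-access translation:
#0 VA=0x5C00007A4 (r,kernel):
  L0: frame=0x3B idx=23 entry=0x3F087 [P=1 RW=1 US=1 PS=1]
  ⇒ phys 0x3F7A4 (huge @L0)  [1 reads]
#1 VA=0x541C10815 (r,kernel):
  L0: frame=0x3B idx=21 entry=0x43007 [P=1 RW=1 US=1 PS=0]
  L1: frame=0x43 idx=14 entry=0x45007 [P=1 RW=1 US=1 PS=0]
  L2: frame=0x45 idx=16 entry=0x49007 [P=1 RW=1 US=1 PS=0]
  ⇒ phys 0x49815  [3 reads]
#2 VA=0xC3617E77 (r,kernel):
  L0: frame=0x3B idx=3 entry=0x4B007 [P=1 RW=1 US=1 PS=0]
  L1: frame=0x4B idx=27 entry=0x4F007 [P=1 RW=1 US=1 PS=0]
  L2: frame=0x4F idx=23 entry=0x52007 [P=1 RW=1 US=1 PS=0]
  ⇒ phys 0x52E77  [3 reads]

Entries read for #2: 3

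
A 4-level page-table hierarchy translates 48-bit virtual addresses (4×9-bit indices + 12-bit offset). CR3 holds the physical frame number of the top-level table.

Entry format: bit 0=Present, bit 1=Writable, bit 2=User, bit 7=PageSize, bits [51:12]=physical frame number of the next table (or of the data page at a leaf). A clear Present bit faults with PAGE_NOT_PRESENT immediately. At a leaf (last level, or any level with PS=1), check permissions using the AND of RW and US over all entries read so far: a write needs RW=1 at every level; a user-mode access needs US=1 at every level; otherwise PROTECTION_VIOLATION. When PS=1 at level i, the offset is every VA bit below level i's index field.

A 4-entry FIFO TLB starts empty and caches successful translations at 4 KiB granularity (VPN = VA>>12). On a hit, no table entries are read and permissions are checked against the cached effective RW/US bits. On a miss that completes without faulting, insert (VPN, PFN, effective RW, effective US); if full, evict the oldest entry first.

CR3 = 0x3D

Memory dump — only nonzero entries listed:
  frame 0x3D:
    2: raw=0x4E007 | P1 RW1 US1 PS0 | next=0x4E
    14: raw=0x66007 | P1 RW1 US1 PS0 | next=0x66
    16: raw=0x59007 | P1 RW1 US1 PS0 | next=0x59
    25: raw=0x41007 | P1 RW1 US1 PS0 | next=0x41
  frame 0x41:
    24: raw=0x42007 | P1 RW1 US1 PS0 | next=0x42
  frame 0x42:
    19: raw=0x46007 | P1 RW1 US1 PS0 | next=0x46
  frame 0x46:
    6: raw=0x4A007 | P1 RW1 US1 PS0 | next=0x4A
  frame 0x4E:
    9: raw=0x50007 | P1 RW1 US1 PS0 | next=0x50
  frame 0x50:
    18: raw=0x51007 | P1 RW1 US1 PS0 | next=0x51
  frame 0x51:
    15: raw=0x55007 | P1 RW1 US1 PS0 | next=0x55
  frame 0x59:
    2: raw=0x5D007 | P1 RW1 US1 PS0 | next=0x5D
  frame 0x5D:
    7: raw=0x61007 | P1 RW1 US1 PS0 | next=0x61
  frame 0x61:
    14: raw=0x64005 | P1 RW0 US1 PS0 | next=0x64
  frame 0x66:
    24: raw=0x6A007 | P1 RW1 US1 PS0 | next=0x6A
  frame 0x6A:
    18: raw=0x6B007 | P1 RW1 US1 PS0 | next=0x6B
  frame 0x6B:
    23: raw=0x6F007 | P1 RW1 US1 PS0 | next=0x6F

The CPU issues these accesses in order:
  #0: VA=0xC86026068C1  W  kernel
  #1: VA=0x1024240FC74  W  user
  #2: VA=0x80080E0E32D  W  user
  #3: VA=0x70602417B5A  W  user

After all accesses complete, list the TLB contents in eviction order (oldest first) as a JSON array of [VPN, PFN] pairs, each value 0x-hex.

Trace:
#0 VA=0xC86026068C1 (w,kernel):
  L0: frame=0x3D idx=25 entry=0x41007 [P=1 RW=1 US=1 PS=0]
  L1: frame=0x41 idx=24 entry=0x42007 [P=1 RW=1 US=1 PS=0]
  L2: frame=0x42 idx=19 entry=0x46007 [P=1 RW=1 US=1 PS=0]
  L3: frame=0x46 idx=6 entry=0x4A007 [P=1 RW=1 US=1 PS=0]
  ✓ 0x4A8C1  — 4 lookups
#1 VA=0x1024240FC74 (w,user):
  L0: frame=0x3D idx=2 entry=0x4E007 [P=1 RW=1 US=1 PS=0]
  L1: frame=0x4E idx=9 entry=0x50007 [P=1 RW=1 US=1 PS=0]
  L2: frame=0x50 idx=18 entry=0x51007 [P=1 RW=1 US=1 PS=0]
  L3: frame=0x51 idx=15 entry=0x55007 [P=1 RW=1 US=1 PS=0]
  ✓ 0x55C74  — 4 lookups
#2 VA=0x80080E0E32D (w,user):
  L0: frame=0x3D idx=16 entry=0x59007 [P=1 RW=1 US=1 PS=0]
  L1: frame=0x59 idx=2 entry=0x5D007 [P=1 RW=1 US=1 PS=0]
  L2: frame=0x5D idx=7 entry=0x61007 [P=1 RW=1 US=1 PS=0]
  L3: frame=0x61 idx=14 entry=0x64005 [P=1 RW=0 US=1 PS=0]
  ⇒ fault: PROTECTION_VIOLATION  — 4 lookups
#3 VA=0x70602417B5A (w,user):
  L0: frame=0x3D idx=14 entry=0x66007 [P=1 RW=1 US=1 PS=0]
  L1: frame=0x66 idx=24 entry=0x6A007 [P=1 RW=1 US=1 PS=0]
  L2: frame=0x6A idx=18 entry=0x6B007 [P=1 RW=1 US=1 PS=0]
  L3: frame=0x6B idx=23 entry=0x6F007 [P=1 RW=1 US=1 PS=0]
  ✓ 0x6FB5A  — 4 lookups

TLB: [["0xC8602606", "0x4A"], ["0x1024240F", "0x55"], ["0x70602417", "0x6F"]]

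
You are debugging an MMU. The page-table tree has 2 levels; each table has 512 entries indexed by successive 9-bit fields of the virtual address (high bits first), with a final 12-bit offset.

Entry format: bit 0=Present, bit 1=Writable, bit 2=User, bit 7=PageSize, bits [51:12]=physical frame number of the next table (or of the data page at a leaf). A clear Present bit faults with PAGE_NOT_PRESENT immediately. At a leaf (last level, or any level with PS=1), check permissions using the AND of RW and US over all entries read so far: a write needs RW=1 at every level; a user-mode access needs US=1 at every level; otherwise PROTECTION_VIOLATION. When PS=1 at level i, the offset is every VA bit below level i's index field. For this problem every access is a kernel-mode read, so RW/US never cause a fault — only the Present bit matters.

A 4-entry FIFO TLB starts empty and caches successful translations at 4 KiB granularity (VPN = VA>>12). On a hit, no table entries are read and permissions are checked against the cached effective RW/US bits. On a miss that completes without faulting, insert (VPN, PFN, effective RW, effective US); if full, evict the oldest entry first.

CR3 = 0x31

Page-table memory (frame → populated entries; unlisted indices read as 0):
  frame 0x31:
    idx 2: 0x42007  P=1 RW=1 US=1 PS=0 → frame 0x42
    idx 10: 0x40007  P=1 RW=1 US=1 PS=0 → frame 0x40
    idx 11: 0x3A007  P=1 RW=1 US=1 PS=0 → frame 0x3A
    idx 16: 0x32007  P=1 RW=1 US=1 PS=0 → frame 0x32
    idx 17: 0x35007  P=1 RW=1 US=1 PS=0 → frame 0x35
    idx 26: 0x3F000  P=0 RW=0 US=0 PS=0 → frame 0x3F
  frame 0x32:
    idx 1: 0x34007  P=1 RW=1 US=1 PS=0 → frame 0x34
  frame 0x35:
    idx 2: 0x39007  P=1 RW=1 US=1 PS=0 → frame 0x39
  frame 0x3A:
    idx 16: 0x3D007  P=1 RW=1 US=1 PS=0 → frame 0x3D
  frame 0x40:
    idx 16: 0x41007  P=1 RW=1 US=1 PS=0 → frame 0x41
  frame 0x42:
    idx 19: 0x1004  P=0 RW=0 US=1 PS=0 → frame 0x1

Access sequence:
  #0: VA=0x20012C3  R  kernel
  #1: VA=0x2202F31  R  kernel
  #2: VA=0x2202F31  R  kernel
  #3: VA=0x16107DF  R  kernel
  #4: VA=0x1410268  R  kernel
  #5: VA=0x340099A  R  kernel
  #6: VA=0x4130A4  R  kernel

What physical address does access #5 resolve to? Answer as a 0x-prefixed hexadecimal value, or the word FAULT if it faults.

Trace:
#0 VA=0x20012C3 (r,kernel):
  L0: frame=0x31 idx=16 entry=0x32007 [P=1 RW=1 US=1 PS=0]
  L1: frame=0x32 idx=1 entry=0x34007 [P=1 RW=1 US=1 PS=0]
  → PA=0x342C3  (2 entries read)
#1 VA=0x2202F31 (r,kernel):
  L0: frame=0x31 idx=17 entry=0x35007 [P=1 RW=1 US=1 PS=0]
  L1: frame=0x35 idx=2 entry=0x39007 [P=1 RW=1 US=1 PS=0]
  → PA=0x39F31  (2 entries read)
#2 VA=0x2202F31 (r,kernel):
  TLB hit vpn=0x2202 → PA=0x39F31
#3 VA=0x16107DF (r,kernel):
  L0: frame=0x31 idx=11 entry=0x3A007 [P=1 RW=1 US=1 PS=0]
  L1: frame=0x3A idx=16 entry=0x3D007 [P=1 RW=1 US=1 PS=0]
  → PA=0x3D7DF  (2 entries read)
#4 VA=0x1410268 (r,kernel):
  L0: frame=0x31 idx=10 entry=0x40007 [P=1 RW=1 US=1 PS=0]
  L1: frame=0x40 idx=16 entry=0x41007 [P=1 RW=1 US=1 PS=0]
  → PA=0x41268  (2 entries read)
#5 VA=0x340099A (r,kernel):
  L0: frame=0x31 idx=26 entry=0x3F000 [P=0 RW=0 US=0 PS=0]
  ✗ PAGE_NOT_PRESENT  [1 reads]
#6 VA=0x4130A4 (r,kernel):
  L0: frame=0x31 idx=2 entry=0x42007 [P=1 RW=1 US=1 PS=0]
  L1: frame=0x42 idx=19 entry=0x1004 [P=0 RW=0 US=1 PS=0]
  ✗ PAGE_NOT_PRESENT  [2 reads]

Access #5 PA: FAULT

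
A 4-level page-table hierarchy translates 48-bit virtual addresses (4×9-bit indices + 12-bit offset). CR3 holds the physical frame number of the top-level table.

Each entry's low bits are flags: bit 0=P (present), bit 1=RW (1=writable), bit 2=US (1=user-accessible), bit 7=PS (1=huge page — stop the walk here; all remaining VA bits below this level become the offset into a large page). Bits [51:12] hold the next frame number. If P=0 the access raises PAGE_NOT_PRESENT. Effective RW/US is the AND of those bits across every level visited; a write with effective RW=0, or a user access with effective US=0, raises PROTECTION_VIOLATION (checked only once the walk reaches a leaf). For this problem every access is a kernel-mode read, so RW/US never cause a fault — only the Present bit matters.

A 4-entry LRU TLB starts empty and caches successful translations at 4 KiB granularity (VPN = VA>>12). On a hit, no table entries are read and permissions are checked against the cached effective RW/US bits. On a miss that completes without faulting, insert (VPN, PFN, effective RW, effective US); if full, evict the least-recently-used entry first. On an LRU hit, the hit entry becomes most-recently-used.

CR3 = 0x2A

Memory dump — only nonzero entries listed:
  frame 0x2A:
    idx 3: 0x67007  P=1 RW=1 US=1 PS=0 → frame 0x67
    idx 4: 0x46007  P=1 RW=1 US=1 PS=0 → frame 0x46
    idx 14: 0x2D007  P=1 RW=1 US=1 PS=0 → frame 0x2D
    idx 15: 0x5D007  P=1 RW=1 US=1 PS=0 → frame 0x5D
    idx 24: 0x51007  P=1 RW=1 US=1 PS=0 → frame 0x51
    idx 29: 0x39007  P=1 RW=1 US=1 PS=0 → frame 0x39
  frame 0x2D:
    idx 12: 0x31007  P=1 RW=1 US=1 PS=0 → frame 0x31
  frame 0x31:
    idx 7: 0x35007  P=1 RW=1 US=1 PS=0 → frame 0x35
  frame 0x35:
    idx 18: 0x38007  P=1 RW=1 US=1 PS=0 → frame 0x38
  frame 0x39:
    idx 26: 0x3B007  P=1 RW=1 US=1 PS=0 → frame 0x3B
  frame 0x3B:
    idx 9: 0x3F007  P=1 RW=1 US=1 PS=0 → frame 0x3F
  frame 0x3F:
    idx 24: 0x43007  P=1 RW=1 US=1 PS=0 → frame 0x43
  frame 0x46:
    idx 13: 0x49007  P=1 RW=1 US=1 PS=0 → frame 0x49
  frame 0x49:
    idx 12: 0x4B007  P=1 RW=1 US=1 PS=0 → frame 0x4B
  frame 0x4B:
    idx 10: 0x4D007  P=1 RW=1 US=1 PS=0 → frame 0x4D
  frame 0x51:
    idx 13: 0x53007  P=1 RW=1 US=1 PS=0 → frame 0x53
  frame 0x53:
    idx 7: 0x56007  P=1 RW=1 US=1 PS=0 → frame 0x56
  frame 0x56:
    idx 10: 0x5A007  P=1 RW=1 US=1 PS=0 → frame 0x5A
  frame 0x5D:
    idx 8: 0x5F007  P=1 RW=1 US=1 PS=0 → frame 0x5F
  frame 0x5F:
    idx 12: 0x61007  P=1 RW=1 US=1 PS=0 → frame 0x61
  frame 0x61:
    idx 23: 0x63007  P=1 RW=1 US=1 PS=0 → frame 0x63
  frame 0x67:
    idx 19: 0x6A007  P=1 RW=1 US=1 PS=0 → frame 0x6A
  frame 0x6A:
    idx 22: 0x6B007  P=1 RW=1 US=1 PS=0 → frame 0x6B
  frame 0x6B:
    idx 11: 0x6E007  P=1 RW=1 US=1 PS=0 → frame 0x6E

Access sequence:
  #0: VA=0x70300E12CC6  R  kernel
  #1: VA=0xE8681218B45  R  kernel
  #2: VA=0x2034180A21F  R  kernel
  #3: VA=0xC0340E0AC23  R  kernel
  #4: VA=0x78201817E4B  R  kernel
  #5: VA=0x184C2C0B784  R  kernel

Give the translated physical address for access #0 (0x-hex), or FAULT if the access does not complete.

Trace:
#0 VA=0x70300E12CC6 (r,kernel):
  L0: frame=0x2A idx=14 entry=0x2D007 [P=1 RW=1 US=1 PS=0]
  L1: frame=0x2D idx=12 entry=0x31007 [P=1 RW=1 US=1 PS=0]
  L2: frame=0x31 idx=7 entry=0x35007 [P=1 RW=1 US=1 PS=0]
  L3: frame=0x35 idx=18 entry=0x38007 [P=1 RW=1 US=1 PS=0]
  → PA=0x38CC6  (4 entries read)
#1 VA=0xE8681218B45 (r,kernel):
  L0: frame=0x2A idx=29 entry=0x39007 [P=1 RW=1 US=1 PS=0]
  L1: frame=0x39 idx=26 entry=0x3B007 [P=1 RW=1 US=1 PS=0]
  L2: frame=0x3B idx=9 entry=0x3F007 [P=1 RW=1 US=1 PS=0]
  L3: frame=0x3F idx=24 entry=0x43007 [P=1 RW=1 US=1 PS=0]
  → PA=0x43B45  (4 entries read)
#2 VA=0x2034180A21F (r,kernel):
  L0: frame=0x2A idx=4 entry=0x46007 [P=1 RW=1 US=1 PS=0]
  L1: frame=0x46 idx=13 entry=0x49007 [P=1 RW=1 US=1 PS=0]
  L2: frame=0x49 idx=12 entry=0x4B007 [P=1 RW=1 US=1 PS=0]
  L3: frame=0x4B idx=10 entry=0x4D007 [P=1 RW=1 US=1 PS=0]
  → PA=0x4D21F  (4 entries read)
#3 VA=0xC0340E0AC23 (r,kernel):
  L0: frame=0x2A idx=24 entry=0x51007 [P=1 RW=1 US=1 PS=0]
  L1: frame=0x51 idx=13 entry=0x53007 [P=1 RW=1 US=1 PS=0]
  L2: frame=0x53 idx=7 entry=0x56007 [P=1 RW=1 US=1 PS=0]
  L3: frame=0x56 idx=10 entry=0x5A007 [P=1 RW=1 US=1 PS=0]
  → PA=0x5AC23  (4 entries read)
#4 VA=0x78201817E4B (r,kernel):
  L0: frame=0x2A idx=15 entry=0x5D007 [P=1 RW=1 US=1 PS=0]
  L1: frame=0x5D idx=8 entry=0x5F007 [P=1 RW=1 US=1 PS=0]
  L2: frame=0x5F idx=12 entry=0x61007 [P=1 RW=1 US=1 PS=0]
  L3: frame=0x61 idx=23 entry=0x63007 [P=1 RW=1 US=1 PS=0]
  → PA=0x63E4B  (4 entries read)
#5 VA=0x184C2C0B784 (r,kernel):
  L0: frame=0x2A idx=3 entry=0x67007 [P=1 RW=1 US=1 PS=0]
  L1: frame=0x67 idx=19 entry=0x6A007 [P=1 RW=1 US=1 PS=0]
  L2: frame=0x6A idx=22 entry=0x6B007 [P=1 RW=1 US=1 PS=0]
  L3: frame=0x6B idx=11 entry=0x6E007 [P=1 RW=1 US=1 PS=0]
  → PA=0x6E784  (4 entries read)

Access #0 PA: 0x38CC6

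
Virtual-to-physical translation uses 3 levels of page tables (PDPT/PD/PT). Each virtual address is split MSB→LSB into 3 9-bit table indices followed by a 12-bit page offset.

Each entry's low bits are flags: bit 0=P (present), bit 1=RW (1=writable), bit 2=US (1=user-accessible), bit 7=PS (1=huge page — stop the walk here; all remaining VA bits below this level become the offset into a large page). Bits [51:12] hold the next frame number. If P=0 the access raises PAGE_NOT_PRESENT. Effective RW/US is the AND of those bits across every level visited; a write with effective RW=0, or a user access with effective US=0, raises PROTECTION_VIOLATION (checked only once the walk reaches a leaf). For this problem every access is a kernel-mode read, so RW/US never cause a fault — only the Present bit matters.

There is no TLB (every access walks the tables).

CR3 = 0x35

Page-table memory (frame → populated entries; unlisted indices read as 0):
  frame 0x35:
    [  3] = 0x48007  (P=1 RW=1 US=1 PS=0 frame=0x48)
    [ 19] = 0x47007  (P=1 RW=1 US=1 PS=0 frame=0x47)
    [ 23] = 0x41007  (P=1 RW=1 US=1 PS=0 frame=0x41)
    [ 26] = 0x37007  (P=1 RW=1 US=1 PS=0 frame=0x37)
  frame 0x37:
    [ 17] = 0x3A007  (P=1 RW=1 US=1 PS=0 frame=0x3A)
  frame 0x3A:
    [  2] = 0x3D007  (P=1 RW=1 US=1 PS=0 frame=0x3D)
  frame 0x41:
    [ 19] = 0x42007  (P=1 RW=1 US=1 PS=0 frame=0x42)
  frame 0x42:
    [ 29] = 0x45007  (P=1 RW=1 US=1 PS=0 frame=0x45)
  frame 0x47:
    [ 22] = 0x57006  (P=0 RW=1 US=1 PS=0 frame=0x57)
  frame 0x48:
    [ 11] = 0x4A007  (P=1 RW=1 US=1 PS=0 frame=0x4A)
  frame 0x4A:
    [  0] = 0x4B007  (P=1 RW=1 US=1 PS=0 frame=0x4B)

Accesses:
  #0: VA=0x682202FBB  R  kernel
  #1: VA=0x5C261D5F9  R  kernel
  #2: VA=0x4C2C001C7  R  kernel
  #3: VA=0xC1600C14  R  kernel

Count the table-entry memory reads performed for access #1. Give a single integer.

Per-access translation:
#0 VA=0x682202FBB (r,kernel):
  lvl0: tbl 0x35, slot 26 ⇒ 0x37007 (P1/RW1/US1/PS0)
  lvl1: tbl 0x37, slot 17 ⇒ 0x3A007 (P1/RW1/US1/PS0)
  lvl2: tbl 0x3A, slot 2 ⇒ 0x3D007 (P1/RW1/US1/PS0)
  → PA=0x3DFBB  (3 entries read)
#1 VA=0x5C261D5F9 (r,kernel):
  lvl0: tbl 0x35, slot 23 ⇒ 0x41007 (P1/RW1/US1/PS0)
  lvl1: tbl 0x41, slot 19 ⇒ 0x42007 (P1/RW1/US1/PS0)
  lvl2: tbl 0x42, slot 29 ⇒ 0x45007 (P1/RW1/US1/PS0)
  → PA=0x455F9  (3 entries read)
#2 VA=0x4C2C001C7 (r,kernel):
  lvl0: tbl 0x35, slot 19 ⇒ 0x47007 (P1/RW1/US1/PS0)
  lvl1: tbl 0x47, slot 22 ⇒ 0x57006 (P0/RW1/US1/PS0)
  → PAGE_NOT_PRESENT  (2 entries read)
#3 VA=0xC1600C14 (r,kernel):
  lvl0: tbl 0x35, slot 3 ⇒ 0x48007 (P1/RW1/US1/PS0)
  lvl1: tbl 0x48, slot 11 ⇒ 0x4A007 (P1/RW1/US1/PS0)
  lvl2: tbl 0x4A, slot 0 ⇒ 0x4B007 (P1/RW1/US1/PS0)
  → PA=0x4BC14  (3 entries read)

Entries read for #1: 3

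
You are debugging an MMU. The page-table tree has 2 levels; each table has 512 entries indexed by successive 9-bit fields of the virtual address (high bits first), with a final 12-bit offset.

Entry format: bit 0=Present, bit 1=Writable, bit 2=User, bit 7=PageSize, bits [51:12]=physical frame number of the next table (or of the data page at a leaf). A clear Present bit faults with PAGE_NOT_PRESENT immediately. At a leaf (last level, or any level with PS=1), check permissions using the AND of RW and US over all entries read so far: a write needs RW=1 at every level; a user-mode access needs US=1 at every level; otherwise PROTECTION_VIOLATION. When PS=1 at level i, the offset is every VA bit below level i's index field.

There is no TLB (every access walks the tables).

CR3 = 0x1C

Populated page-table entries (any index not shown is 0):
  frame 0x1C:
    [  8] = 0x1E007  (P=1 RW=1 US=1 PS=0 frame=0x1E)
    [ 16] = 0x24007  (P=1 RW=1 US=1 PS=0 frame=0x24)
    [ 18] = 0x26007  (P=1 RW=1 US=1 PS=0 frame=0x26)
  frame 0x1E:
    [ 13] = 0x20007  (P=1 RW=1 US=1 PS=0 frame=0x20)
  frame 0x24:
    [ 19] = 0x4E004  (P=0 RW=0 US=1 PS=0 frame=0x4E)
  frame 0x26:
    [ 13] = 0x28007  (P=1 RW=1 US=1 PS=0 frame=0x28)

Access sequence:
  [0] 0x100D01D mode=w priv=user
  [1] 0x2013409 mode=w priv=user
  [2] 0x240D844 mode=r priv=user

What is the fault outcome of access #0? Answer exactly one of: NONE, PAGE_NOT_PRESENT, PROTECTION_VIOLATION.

Walk each access:
#0 VA=0x100D01D (w,user):
  L0: frame=0x1C idx=8 entry=0x1E007 [P=1 RW=1 US=1 PS=0]
  L1: frame=0x1E idx=13 entry=0x20007 [P=1 RW=1 US=1 PS=0]
  ✓ 0x2001D  — 2 lookups
#1 VA=0x2013409 (w,user):
  L0: frame=0x1C idx=16 entry=0x24007 [P=1 RW=1 US=1 PS=0]
  L1: frame=0x24 idx=19 entry=0x4E004 [P=0 RW=0 US=1 PS=0]
  ✗ PAGE_NOT_PRESENT  [2 reads]
#2 VA=0x240D844 (r,user):
  L0: frame=0x1C idx=18 entry=0x26007 [P=1 RW=1 US=1 PS=0]
  L1: frame=0x26 idx=13 entry=0x28007 [P=1 RW=1 US=1 PS=0]
  ✓ 0x28844  — 2 lookups

Access #0 fault: NONE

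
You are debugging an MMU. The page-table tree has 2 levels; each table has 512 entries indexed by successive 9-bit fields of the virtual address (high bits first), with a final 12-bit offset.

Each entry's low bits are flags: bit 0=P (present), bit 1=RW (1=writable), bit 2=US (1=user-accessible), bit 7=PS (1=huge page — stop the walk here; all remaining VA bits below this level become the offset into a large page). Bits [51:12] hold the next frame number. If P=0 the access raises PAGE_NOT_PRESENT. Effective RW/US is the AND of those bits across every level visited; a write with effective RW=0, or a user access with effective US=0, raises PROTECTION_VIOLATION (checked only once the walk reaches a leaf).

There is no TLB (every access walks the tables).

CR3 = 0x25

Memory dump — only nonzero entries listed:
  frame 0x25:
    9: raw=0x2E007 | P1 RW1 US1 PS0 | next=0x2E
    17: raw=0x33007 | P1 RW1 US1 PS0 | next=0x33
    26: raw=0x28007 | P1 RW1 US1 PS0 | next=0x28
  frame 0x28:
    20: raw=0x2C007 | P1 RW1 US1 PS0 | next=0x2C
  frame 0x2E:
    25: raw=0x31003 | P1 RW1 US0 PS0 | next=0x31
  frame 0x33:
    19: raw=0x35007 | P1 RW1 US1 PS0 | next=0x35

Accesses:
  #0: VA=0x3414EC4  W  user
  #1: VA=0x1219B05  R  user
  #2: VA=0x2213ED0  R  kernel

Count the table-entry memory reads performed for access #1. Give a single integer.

Trace:
#0 VA=0x3414EC4 (w,user):
  [0] read 0x25 idx=26: raw=0x28007 flags P=1 W=1 U=1 S=0
  [1] read 0x28 idx=20: raw=0x2C007 flags P=1 W=1 U=1 S=0
  → PA=0x2CEC4  (2 entries read)
#1 VA=0x1219B05 (r,user):
  [0] read 0x25 idx=9: raw=0x2E007 flags P=1 W=1 U=1 S=0
  [1] read 0x2E idx=25: raw=0x31003 flags P=1 W=1 U=0 S=0
  ⇒ fault: PROTECTION_VIOLATION  — 2 lookups
#2 VA=0x2213ED0 (r,kernel):
  [0] read 0x25 idx=17: raw=0x33007 flags P=1 W=1 U=1 S=0
  [1] read 0x33 idx=19: raw=0x35007 flags P=1 W=1 U=1 S=0
  → PA=0x35ED0  (2 entries read)

Entries read for #1: 2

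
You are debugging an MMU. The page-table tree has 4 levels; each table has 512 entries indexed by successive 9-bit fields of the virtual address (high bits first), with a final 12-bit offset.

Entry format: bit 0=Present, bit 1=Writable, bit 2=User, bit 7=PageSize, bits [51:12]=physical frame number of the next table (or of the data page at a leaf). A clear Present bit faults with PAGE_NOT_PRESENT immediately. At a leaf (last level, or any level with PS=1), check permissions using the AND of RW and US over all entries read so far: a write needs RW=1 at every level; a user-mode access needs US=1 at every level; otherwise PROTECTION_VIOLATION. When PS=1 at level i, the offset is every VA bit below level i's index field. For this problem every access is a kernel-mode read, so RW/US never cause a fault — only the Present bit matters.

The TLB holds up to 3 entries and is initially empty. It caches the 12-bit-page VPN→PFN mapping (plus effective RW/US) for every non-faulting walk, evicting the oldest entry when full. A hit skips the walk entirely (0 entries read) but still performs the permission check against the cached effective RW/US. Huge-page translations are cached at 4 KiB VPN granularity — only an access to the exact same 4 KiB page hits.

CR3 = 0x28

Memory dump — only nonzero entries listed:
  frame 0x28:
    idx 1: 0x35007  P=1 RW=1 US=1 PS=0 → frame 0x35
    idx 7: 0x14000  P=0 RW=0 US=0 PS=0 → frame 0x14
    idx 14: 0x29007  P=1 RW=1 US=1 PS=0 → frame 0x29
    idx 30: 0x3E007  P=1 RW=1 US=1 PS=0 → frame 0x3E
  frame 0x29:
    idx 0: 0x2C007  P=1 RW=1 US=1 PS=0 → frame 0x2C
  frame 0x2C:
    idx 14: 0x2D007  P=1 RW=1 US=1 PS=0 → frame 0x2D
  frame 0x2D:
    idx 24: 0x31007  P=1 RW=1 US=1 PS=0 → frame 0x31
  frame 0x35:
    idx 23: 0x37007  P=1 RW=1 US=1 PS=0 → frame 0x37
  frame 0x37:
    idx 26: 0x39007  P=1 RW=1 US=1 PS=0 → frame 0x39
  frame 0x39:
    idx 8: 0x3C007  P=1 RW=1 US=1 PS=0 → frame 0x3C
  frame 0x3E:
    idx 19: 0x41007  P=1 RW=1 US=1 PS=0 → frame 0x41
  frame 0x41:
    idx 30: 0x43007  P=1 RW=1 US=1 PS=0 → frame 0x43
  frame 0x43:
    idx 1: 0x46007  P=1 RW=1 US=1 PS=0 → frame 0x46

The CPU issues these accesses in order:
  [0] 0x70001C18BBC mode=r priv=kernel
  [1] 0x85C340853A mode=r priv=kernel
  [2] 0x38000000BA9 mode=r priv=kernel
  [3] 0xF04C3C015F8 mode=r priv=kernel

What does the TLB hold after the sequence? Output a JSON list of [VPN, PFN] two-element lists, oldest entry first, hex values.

Walk each access:
#0 VA=0x70001C18BBC (r,kernel):
  [0] read 0x28 idx=14: raw=0x29007 flags P=1 W=1 U=1 S=0
  [1] read 0x29 idx=0: raw=0x2C007 flags P=1 W=1 U=1 S=0
  [2] read 0x2C idx=14: raw=0x2D007 flags P=1 W=1 U=1 S=0
  [3] read 0x2D idx=24: raw=0x31007 flags P=1 W=1 U=1 S=0
  ✓ 0x31BBC  — 4 lookups
#1 VA=0x85C340853A (r,kernel):
  [0] read 0x28 idx=1: raw=0x35007 flags P=1 W=1 U=1 S=0
  [1] read 0x35 idx=23: raw=0x37007 flags P=1 W=1 U=1 S=0
  [2] read 0x37 idx=26: raw=0x39007 flags P=1 W=1 U=1 S=0
  [3] read 0x39 idx=8: raw=0x3C007 flags P=1 W=1 U=1 S=0
  ✓ 0x3C53A  — 4 lookups
#2 VA=0x38000000BA9 (r,kernel):
  [0] read 0x28 idx=7: raw=0x14000 flags P=0 W=0 U=0 S=0
  ✗ PAGE_NOT_PRESENT  [1 reads]
#3 VA=0xF04C3C015F8 (r,kernel):
  [0] read 0x28 idx=30: raw=0x3E007 flags P=1 W=1 U=1 S=0
  [1] read 0x3E idx=19: raw=0x41007 flags P=1 W=1 U=1 S=0
  [2] read 0x41 idx=30: raw=0x43007 flags P=1 W=1 U=1 S=0
  [3] read 0x43 idx=1: raw=0x46007 flags P=1 W=1 U=1 S=0
  ✓ 0x465F8  — 4 lookups

TLB: [["0x70001C18", "0x31"], ["0x85C3408", "0x3C"], ["0xF04C3C01", "0x46"]]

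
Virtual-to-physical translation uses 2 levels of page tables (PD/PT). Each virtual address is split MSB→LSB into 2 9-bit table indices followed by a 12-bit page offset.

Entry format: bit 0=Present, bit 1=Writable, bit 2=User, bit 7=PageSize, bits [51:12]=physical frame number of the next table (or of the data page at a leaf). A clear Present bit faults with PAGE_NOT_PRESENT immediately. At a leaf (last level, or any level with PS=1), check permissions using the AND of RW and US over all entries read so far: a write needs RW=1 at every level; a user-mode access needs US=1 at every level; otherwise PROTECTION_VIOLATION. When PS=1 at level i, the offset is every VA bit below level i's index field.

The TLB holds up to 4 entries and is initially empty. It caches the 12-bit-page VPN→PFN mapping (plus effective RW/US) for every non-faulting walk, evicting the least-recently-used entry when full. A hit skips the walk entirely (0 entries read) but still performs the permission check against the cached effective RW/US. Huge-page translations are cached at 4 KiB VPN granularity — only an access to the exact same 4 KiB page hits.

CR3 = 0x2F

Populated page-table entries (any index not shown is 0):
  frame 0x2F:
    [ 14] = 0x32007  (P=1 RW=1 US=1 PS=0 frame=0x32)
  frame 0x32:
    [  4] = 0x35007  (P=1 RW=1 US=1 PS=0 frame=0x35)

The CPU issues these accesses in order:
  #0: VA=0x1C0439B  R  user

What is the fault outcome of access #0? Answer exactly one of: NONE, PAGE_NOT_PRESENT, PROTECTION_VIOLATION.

Per-access translation:
#0 VA=0x1C0439B (r,user):
  L0 @0x2F[14] → 0x32007  P=1,RW=1,US=1,PS=0
  L1 @0x32[4] → 0x35007  P=1,RW=1,US=1,PS=0
  ⇒ phys 0x3539B  [2 reads]

Access #0 fault: NONE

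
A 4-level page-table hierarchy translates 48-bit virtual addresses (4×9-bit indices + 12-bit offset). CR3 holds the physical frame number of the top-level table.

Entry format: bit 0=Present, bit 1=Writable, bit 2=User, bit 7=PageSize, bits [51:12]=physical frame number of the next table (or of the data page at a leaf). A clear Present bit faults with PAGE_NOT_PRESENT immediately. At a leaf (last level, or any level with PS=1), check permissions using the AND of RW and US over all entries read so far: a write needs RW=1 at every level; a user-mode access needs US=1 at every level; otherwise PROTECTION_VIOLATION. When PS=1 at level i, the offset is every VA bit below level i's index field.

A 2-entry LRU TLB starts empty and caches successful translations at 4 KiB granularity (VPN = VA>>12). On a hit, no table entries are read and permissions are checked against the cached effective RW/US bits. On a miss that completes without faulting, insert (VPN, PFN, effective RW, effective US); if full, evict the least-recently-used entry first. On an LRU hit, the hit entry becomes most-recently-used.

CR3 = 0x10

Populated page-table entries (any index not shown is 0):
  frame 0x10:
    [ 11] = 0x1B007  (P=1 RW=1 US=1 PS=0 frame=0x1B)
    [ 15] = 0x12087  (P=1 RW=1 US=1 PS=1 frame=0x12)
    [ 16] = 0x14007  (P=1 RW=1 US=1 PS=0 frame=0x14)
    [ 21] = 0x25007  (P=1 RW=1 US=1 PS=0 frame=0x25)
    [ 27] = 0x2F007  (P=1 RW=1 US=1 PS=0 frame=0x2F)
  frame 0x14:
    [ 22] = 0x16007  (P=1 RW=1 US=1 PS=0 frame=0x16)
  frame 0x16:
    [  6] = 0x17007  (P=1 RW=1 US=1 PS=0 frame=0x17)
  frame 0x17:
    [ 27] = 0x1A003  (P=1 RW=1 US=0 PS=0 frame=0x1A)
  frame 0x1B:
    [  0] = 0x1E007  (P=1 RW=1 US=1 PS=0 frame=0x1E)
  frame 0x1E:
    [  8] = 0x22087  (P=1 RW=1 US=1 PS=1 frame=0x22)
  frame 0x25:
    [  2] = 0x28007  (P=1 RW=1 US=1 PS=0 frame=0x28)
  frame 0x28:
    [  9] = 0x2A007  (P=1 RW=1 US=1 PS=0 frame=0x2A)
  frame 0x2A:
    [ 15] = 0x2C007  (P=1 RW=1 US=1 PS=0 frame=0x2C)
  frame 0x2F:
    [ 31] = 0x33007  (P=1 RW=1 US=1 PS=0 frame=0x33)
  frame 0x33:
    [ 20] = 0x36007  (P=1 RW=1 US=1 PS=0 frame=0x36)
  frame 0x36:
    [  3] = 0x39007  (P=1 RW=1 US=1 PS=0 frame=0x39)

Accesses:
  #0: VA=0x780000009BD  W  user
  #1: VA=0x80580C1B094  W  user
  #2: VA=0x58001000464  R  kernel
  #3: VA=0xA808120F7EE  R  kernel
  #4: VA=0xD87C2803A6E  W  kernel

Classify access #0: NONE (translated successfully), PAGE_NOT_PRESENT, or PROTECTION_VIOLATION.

Trace:
#0 VA=0x780000009BD (w,user):
  lvl0: tbl 0x10, slot 15 ⇒ 0x12087 (P1/RW1/US1/PS1)
  → PA=0x129BD (huge @L0)  (1 entries read)
#1 VA=0x80580C1B094 (w,user):
  lvl0: tbl 0x10, slot 16 ⇒ 0x14007 (P1/RW1/US1/PS0)
  lvl1: tbl 0x14, slot 22 ⇒ 0x16007 (P1/RW1/US1/PS0)
  lvl2: tbl 0x16, slot 6 ⇒ 0x17007 (P1/RW1/US1/PS0)
  lvl3: tbl 0x17, slot 27 ⇒ 0x1A003 (P1/RW1/US0/PS0)
  → PROTECTION_VIOLATION  (4 entries read)
#2 VA=0x58001000464 (r,kernel):
  lvl0: tbl 0x10, slot 11 ⇒ 0x1B007 (P1/RW1/US1/PS0)
  lvl1: tbl 0x1B, slot 0 ⇒ 0x1E007 (P1/RW1/US1/PS0)
  lvl2: tbl 0x1E, slot 8 ⇒ 0x22087 (P1/RW1/US1/PS1)
  → PA=0x22464 (huge @L2)  (3 entries read)
#3 VA=0xA808120F7EE (r,kernel):
  lvl0: tbl 0x10, slot 21 ⇒ 0x25007 (P1/RW1/US1/PS0)
  lvl1: tbl 0x25, slot 2 ⇒ 0x28007 (P1/RW1/US1/PS0)
  lvl2: tbl 0x28, slot 9 ⇒ 0x2A007 (P1/RW1/US1/PS0)
  lvl3: tbl 0x2A, slot 15 ⇒ 0x2C007 (P1/RW1/US1/PS0)
  → PA=0x2C7EE  (4 entries read)
#4 VA=0xD87C2803A6E (w,kernel):
  lvl0: tbl 0x10, slot 27 ⇒ 0x2F007 (P1/RW1/US1/PS0)
  lvl1: tbl 0x2F, slot 31 ⇒ 0x33007 (P1/RW1/US1/PS0)
  lvl2: tbl 0x33, slot 20 ⇒ 0x36007 (P1/RW1/US1/PS0)
  lvl3: tbl 0x36, slot 3 ⇒ 0x39007 (P1/RW1/US1/PS0)
  → PA=0x39A6E  (4 entries read)

Access #0 fault: NONE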